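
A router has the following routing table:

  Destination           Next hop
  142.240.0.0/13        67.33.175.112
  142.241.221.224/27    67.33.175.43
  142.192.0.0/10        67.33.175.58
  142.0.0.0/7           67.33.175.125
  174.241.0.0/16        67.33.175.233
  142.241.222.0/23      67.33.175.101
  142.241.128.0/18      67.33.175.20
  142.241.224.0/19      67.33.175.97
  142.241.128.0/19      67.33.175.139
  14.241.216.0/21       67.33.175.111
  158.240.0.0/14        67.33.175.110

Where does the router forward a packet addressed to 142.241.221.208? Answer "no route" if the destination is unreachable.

67.33.175.112

Routes whose prefix contains 142.241.221.208:
  142.0.0.0/7 (142.0.0.0 - 143.255.255.255) -> 67.33.175.125
  142.192.0.0/10 (142.192.0.0 - 142.255.255.255) -> 67.33.175.58
  142.240.0.0/13 (142.240.0.0 - 142.247.255.255) -> 67.33.175.112
More-specific entries that do NOT match:
  142.241.221.224/27 (142.241.221.224 - 142.241.221.255) does not contain 142.241.221.208
  142.241.222.0/23 (142.241.222.0 - 142.241.223.255) does not contain 142.241.221.208
  14.241.216.0/21 (14.241.216.0 - 14.241.223.255) does not contain 142.241.221.208
  142.241.224.0/19 (142.241.224.0 - 142.241.255.255) does not contain 142.241.221.208
  142.241.128.0/19 (142.241.128.0 - 142.241.159.255) does not contain 142.241.221.208
  142.241.128.0/18 (142.241.128.0 - 142.241.191.255) does not contain 142.241.221.208
  174.241.0.0/16 (174.241.0.0 - 174.241.255.255) does not contain 142.241.221.208
  158.240.0.0/14 (158.240.0.0 - 158.243.255.255) does not contain 142.241.221.208
Longest matching prefix is /13 -> next hop 67.33.175.112.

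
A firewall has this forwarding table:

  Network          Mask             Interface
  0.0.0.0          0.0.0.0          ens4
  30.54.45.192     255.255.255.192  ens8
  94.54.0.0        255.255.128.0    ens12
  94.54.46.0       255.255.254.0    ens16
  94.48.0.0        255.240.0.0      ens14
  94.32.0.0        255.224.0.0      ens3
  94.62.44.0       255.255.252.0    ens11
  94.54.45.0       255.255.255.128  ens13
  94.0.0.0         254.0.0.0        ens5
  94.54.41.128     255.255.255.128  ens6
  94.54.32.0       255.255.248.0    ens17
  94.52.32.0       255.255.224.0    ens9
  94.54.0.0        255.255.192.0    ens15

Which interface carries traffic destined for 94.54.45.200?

Routes whose prefix contains 94.54.45.200:
  0.0.0.0/0 (default, matches everything) -> ens4
  94.0.0.0/7 (94.0.0.0 - 95.255.255.255) -> ens5
  94.32.0.0/11 (94.32.0.0 - 94.63.255.255) -> ens3
  94.48.0.0/12 (94.48.0.0 - 94.63.255.255) -> ens14
  94.54.0.0/17 (94.54.0.0 - 94.54.127.255) -> ens12
  94.54.0.0/18 (94.54.0.0 - 94.54.63.255) -> ens15
More-specific entries that do NOT match:
  30.54.45.192/26 (30.54.45.192 - 30.54.45.255) does not contain 94.54.45.200
  94.54.45.0/25 (94.54.45.0 - 94.54.45.127) does not contain 94.54.45.200
  94.54.41.128/25 (94.54.41.128 - 94.54.41.255) does not contain 94.54.45.200
  94.54.46.0/23 (94.54.46.0 - 94.54.47.255) does not contain 94.54.45.200
  94.62.44.0/22 (94.62.44.0 - 94.62.47.255) does not contain 94.54.45.200
  94.54.32.0/21 (94.54.32.0 - 94.54.39.255) does not contain 94.54.45.200
  94.52.32.0/19 (94.52.32.0 - 94.52.63.255) does not contain 94.54.45.200
Longest matching prefix is /18 -> interface ens15.

ens15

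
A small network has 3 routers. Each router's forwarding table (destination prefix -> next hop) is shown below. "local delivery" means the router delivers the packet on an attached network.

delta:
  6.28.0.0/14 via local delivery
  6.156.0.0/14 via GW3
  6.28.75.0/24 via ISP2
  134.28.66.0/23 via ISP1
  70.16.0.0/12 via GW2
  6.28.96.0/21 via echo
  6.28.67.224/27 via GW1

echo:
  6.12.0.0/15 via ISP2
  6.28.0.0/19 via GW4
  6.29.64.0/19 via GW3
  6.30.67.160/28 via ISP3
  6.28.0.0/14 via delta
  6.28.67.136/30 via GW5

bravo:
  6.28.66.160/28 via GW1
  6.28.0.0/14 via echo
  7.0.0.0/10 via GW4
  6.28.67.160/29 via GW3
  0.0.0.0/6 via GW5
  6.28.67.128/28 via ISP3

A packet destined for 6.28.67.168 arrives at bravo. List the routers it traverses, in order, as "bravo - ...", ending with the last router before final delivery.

At bravo: longest match for 6.28.67.168 is 6.28.0.0/14 -> echo
At echo: longest match for 6.28.67.168 is 6.28.0.0/14 -> delta
At delta: longest match for 6.28.67.168 is 6.28.0.0/14 -> local delivery

bravo - echo - delta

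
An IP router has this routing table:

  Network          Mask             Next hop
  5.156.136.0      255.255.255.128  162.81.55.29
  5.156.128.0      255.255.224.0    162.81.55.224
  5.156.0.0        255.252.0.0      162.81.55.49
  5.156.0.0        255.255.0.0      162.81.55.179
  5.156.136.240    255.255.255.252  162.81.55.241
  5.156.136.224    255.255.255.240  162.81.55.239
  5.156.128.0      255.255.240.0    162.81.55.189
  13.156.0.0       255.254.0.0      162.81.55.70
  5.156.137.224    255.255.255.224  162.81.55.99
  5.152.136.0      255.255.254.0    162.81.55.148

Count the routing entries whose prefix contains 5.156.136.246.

Prefixes containing 5.156.136.246:
  5.156.0.0/14 (5.156.0.0 - 5.159.255.255)
  5.156.0.0/16 (5.156.0.0 - 5.156.255.255)
  5.156.128.0/19 (5.156.128.0 - 5.156.159.255)
  5.156.128.0/20 (5.156.128.0 - 5.156.143.255)
Total matching entries: 4.

4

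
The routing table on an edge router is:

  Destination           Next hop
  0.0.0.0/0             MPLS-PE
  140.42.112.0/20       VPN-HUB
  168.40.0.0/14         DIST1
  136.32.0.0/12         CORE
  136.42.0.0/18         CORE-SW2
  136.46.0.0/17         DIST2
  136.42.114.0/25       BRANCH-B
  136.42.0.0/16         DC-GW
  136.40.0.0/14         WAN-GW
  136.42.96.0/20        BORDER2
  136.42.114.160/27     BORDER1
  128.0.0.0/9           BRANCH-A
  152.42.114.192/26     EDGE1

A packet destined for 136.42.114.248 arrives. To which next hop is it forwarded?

Routes whose prefix contains 136.42.114.248:
  0.0.0.0/0 (default, matches everything) -> MPLS-PE
  136.32.0.0/12 (136.32.0.0 - 136.47.255.255) -> CORE
  136.40.0.0/14 (136.40.0.0 - 136.43.255.255) -> WAN-GW
  136.42.0.0/16 (136.42.0.0 - 136.42.255.255) -> DC-GW
More-specific entries that do NOT match:
  136.42.114.160/27 (136.42.114.160 - 136.42.114.191) does not contain 136.42.114.248
  152.42.114.192/26 (152.42.114.192 - 152.42.114.255) does not contain 136.42.114.248
  136.42.114.0/25 (136.42.114.0 - 136.42.114.127) does not contain 136.42.114.248
  140.42.112.0/20 (140.42.112.0 - 140.42.127.255) does not contain 136.42.114.248
  136.42.96.0/20 (136.42.96.0 - 136.42.111.255) does not contain 136.42.114.248
  136.42.0.0/18 (136.42.0.0 - 136.42.63.255) does not contain 136.42.114.248
  136.46.0.0/17 (136.46.0.0 - 136.46.127.255) does not contain 136.42.114.248
Longest matching prefix is /16 -> next hop DC-GW.

DC-GW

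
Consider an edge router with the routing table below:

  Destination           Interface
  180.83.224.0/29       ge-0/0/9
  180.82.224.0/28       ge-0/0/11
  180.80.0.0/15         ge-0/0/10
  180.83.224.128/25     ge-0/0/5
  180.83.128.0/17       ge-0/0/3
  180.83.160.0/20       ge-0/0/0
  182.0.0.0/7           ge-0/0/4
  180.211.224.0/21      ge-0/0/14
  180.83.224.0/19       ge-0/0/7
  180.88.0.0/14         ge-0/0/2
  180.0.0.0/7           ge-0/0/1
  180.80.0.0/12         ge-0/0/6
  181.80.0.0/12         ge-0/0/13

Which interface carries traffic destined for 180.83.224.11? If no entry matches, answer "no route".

ge-0/0/7

Routes whose prefix contains 180.83.224.11:
  180.0.0.0/7 (180.0.0.0 - 181.255.255.255) -> ge-0/0/1
  180.80.0.0/12 (180.80.0.0 - 180.95.255.255) -> ge-0/0/6
  180.83.128.0/17 (180.83.128.0 - 180.83.255.255) -> ge-0/0/3
  180.83.224.0/19 (180.83.224.0 - 180.83.255.255) -> ge-0/0/7
More-specific entries that do NOT match:
  180.83.224.0/29 (180.83.224.0 - 180.83.224.7) does not contain 180.83.224.11
  180.82.224.0/28 (180.82.224.0 - 180.82.224.15) does not contain 180.83.224.11
  180.83.224.128/25 (180.83.224.128 - 180.83.224.255) does not contain 180.83.224.11
  180.211.224.0/21 (180.211.224.0 - 180.211.231.255) does not contain 180.83.224.11
  180.83.160.0/20 (180.83.160.0 - 180.83.175.255) does not contain 180.83.224.11
Longest matching prefix is /19 -> interface ge-0/0/7.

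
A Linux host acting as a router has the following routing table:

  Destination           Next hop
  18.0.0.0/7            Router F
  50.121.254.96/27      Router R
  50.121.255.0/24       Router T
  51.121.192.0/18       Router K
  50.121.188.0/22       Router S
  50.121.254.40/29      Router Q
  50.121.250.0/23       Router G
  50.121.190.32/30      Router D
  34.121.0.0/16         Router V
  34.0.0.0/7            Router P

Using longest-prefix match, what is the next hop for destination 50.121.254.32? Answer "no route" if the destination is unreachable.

No entry's prefix contains 50.121.254.32; there is no default route.

no route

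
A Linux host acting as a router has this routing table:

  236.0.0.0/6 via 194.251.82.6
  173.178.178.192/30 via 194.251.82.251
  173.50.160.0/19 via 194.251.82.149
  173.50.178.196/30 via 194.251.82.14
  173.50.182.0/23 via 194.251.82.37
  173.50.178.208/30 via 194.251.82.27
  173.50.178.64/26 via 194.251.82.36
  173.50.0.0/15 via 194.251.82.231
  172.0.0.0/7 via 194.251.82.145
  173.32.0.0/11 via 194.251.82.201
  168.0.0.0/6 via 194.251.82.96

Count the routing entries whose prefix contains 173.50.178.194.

4

Prefixes containing 173.50.178.194:
  172.0.0.0/7 (172.0.0.0 - 173.255.255.255)
  173.32.0.0/11 (173.32.0.0 - 173.63.255.255)
  173.50.0.0/15 (173.50.0.0 - 173.51.255.255)
  173.50.160.0/19 (173.50.160.0 - 173.50.191.255)
Total matching entries: 4.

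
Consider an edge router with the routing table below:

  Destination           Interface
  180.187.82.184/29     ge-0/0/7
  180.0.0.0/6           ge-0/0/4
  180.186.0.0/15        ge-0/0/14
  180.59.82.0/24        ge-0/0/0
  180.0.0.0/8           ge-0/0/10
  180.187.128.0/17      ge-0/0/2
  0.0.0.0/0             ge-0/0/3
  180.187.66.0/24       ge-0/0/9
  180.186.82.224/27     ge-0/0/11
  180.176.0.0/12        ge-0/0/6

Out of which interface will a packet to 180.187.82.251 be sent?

ge-0/0/14

Routes whose prefix contains 180.187.82.251:
  0.0.0.0/0 (default, matches everything) -> ge-0/0/3
  180.0.0.0/6 (180.0.0.0 - 183.255.255.255) -> ge-0/0/4
  180.0.0.0/8 (180.0.0.0 - 180.255.255.255) -> ge-0/0/10
  180.176.0.0/12 (180.176.0.0 - 180.191.255.255) -> ge-0/0/6
  180.186.0.0/15 (180.186.0.0 - 180.187.255.255) -> ge-0/0/14
More-specific entries that do NOT match:
  180.187.82.184/29 (180.187.82.184 - 180.187.82.191) does not contain 180.187.82.251
  180.186.82.224/27 (180.186.82.224 - 180.186.82.255) does not contain 180.187.82.251
  180.59.82.0/24 (180.59.82.0 - 180.59.82.255) does not contain 180.187.82.251
  180.187.66.0/24 (180.187.66.0 - 180.187.66.255) does not contain 180.187.82.251
  180.187.128.0/17 (180.187.128.0 - 180.187.255.255) does not contain 180.187.82.251
Longest matching prefix is /15 -> interface ge-0/0/14.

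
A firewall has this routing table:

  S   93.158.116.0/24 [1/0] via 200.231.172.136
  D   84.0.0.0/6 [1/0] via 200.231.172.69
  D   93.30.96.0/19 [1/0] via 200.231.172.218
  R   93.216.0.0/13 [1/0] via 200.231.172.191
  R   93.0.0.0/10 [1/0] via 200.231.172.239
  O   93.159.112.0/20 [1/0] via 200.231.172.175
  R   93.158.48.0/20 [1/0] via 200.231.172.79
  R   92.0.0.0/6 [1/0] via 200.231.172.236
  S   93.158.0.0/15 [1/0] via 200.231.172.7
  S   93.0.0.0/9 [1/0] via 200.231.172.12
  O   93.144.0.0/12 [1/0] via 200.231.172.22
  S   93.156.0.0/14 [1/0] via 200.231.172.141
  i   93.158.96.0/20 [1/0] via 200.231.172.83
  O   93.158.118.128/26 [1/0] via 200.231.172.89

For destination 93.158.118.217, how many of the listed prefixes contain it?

4

Prefixes containing 93.158.118.217:
  92.0.0.0/6 (92.0.0.0 - 95.255.255.255)
  93.144.0.0/12 (93.144.0.0 - 93.159.255.255)
  93.156.0.0/14 (93.156.0.0 - 93.159.255.255)
  93.158.0.0/15 (93.158.0.0 - 93.159.255.255)
Total matching entries: 4.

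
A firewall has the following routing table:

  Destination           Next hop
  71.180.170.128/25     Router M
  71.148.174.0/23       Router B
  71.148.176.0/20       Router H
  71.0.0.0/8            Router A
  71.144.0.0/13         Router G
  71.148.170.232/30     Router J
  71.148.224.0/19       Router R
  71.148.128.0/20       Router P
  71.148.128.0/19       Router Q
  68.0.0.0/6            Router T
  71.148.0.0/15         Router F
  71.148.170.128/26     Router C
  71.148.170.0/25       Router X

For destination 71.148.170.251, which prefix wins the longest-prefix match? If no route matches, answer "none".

Entries matching 71.148.170.251:
  68.0.0.0/6 (68.0.0.0 - 71.255.255.255)
  71.0.0.0/8 (71.0.0.0 - 71.255.255.255)
  71.144.0.0/13 (71.144.0.0 - 71.151.255.255)
  71.148.0.0/15 (71.148.0.0 - 71.149.255.255)
Most specific is 71.148.0.0/15.

71.148.0.0/15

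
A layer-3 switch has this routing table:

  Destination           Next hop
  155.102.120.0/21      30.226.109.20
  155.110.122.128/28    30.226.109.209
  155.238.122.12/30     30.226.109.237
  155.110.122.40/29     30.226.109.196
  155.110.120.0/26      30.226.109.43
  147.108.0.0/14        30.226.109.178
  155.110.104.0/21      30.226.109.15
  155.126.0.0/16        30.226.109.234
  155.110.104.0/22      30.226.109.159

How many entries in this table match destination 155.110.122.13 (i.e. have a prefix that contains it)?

No listed prefix contains 155.110.122.13.
Total matching entries: 0.

0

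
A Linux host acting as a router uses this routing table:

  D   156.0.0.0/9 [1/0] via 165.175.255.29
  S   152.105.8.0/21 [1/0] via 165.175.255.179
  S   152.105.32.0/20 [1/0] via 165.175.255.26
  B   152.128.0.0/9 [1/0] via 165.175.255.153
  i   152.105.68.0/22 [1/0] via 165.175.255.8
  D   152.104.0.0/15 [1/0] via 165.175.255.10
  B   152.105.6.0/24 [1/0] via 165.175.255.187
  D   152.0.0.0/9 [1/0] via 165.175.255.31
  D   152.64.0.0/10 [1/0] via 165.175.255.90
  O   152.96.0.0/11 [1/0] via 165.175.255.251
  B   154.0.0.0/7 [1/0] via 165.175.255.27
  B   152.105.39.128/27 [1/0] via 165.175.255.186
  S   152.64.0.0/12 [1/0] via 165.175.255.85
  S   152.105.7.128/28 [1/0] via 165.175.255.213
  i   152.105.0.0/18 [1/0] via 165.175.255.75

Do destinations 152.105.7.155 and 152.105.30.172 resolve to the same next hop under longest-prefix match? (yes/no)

yes

152.105.7.155: longest match 152.105.0.0/18 -> 165.175.255.75
152.105.30.172: longest match 152.105.0.0/18 -> 165.175.255.75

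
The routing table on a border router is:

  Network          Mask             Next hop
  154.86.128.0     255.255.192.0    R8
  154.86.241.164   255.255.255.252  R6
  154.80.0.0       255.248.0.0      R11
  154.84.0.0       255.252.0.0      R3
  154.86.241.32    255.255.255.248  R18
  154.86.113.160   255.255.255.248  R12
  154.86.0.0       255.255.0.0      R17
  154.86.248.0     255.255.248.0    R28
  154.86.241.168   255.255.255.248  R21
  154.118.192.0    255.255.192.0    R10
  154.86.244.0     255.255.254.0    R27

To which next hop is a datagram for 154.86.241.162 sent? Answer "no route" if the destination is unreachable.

Routes whose prefix contains 154.86.241.162:
  154.80.0.0/13 (154.80.0.0 - 154.87.255.255) -> R11
  154.84.0.0/14 (154.84.0.0 - 154.87.255.255) -> R3
  154.86.0.0/16 (154.86.0.0 - 154.86.255.255) -> R17
More-specific entries that do NOT match:
  154.86.241.164/30 (154.86.241.164 - 154.86.241.167) does not contain 154.86.241.162
  154.86.241.32/29 (154.86.241.32 - 154.86.241.39) does not contain 154.86.241.162
  154.86.113.160/29 (154.86.113.160 - 154.86.113.167) does not contain 154.86.241.162
  154.86.241.168/29 (154.86.241.168 - 154.86.241.175) does not contain 154.86.241.162
  154.86.244.0/23 (154.86.244.0 - 154.86.245.255) does not contain 154.86.241.162
  154.86.248.0/21 (154.86.248.0 - 154.86.255.255) does not contain 154.86.241.162
  154.86.128.0/18 (154.86.128.0 - 154.86.191.255) does not contain 154.86.241.162
  154.118.192.0/18 (154.118.192.0 - 154.118.255.255) does not contain 154.86.241.162
Longest matching prefix is /16 -> next hop R17.

R17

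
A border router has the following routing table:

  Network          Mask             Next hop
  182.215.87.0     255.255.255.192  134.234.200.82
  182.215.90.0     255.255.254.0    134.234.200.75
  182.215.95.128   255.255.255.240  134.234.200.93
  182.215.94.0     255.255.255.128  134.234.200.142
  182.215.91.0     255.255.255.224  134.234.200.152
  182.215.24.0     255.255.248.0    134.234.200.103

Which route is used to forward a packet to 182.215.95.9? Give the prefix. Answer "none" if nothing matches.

none

182.215.95.9 is outside every listed prefix and there is no default route.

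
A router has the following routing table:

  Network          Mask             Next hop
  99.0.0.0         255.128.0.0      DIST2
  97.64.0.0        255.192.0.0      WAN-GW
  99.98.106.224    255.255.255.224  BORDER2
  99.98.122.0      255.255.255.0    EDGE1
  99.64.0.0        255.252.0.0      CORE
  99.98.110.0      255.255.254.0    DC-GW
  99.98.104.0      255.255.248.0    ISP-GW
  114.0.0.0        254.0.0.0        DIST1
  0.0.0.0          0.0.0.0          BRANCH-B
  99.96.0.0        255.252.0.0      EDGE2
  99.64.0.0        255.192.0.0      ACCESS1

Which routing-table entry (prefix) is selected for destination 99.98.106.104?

Entries matching 99.98.106.104:
  0.0.0.0/0 (default, matches everything)
  99.0.0.0/9 (99.0.0.0 - 99.127.255.255)
  99.64.0.0/10 (99.64.0.0 - 99.127.255.255)
  99.96.0.0/14 (99.96.0.0 - 99.99.255.255)
  99.98.104.0/21 (99.98.104.0 - 99.98.111.255)
Most specific is 99.98.104.0/21.

99.98.104.0/21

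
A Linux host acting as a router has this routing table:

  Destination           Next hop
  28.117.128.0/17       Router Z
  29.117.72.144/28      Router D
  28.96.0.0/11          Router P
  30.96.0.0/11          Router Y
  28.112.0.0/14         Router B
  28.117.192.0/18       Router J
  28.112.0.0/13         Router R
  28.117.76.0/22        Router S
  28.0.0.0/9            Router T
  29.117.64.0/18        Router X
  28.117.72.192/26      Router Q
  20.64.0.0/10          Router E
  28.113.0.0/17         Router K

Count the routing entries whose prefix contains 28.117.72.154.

Prefixes containing 28.117.72.154:
  28.0.0.0/9 (28.0.0.0 - 28.127.255.255)
  28.96.0.0/11 (28.96.0.0 - 28.127.255.255)
  28.112.0.0/13 (28.112.0.0 - 28.119.255.255)
Total matching entries: 3.

3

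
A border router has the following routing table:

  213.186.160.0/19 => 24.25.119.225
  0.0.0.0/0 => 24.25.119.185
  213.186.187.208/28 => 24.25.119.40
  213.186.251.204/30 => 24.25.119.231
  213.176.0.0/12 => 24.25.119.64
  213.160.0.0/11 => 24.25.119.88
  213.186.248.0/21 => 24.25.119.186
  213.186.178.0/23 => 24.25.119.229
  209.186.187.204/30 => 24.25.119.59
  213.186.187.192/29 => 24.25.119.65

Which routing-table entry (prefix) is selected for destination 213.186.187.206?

Entries matching 213.186.187.206:
  0.0.0.0/0 (default, matches everything)
  213.160.0.0/11 (213.160.0.0 - 213.191.255.255)
  213.176.0.0/12 (213.176.0.0 - 213.191.255.255)
  213.186.160.0/19 (213.186.160.0 - 213.186.191.255)
Most specific is 213.186.160.0/19.

213.186.160.0/19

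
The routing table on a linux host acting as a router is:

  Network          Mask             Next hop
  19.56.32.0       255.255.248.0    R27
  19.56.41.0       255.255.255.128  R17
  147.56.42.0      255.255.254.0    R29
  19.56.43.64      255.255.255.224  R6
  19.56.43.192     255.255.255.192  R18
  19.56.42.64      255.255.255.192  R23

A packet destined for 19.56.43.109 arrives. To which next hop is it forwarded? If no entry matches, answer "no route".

No entry's prefix contains 19.56.43.109; there is no default route.

no route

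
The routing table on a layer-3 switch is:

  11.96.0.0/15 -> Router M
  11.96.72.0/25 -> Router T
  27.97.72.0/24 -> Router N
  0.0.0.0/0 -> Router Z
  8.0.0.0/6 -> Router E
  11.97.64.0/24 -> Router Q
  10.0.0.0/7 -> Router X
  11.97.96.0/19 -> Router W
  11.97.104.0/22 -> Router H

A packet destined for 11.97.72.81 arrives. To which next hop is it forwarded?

Router M

Routes whose prefix contains 11.97.72.81:
  0.0.0.0/0 (default, matches everything) -> Router Z
  8.0.0.0/6 (8.0.0.0 - 11.255.255.255) -> Router E
  10.0.0.0/7 (10.0.0.0 - 11.255.255.255) -> Router X
  11.96.0.0/15 (11.96.0.0 - 11.97.255.255) -> Router M
More-specific entries that do NOT match:
  11.96.72.0/25 (11.96.72.0 - 11.96.72.127) does not contain 11.97.72.81
  27.97.72.0/24 (27.97.72.0 - 27.97.72.255) does not contain 11.97.72.81
  11.97.64.0/24 (11.97.64.0 - 11.97.64.255) does not contain 11.97.72.81
  11.97.104.0/22 (11.97.104.0 - 11.97.107.255) does not contain 11.97.72.81
  11.97.96.0/19 (11.97.96.0 - 11.97.127.255) does not contain 11.97.72.81
Longest matching prefix is /15 -> next hop Router M.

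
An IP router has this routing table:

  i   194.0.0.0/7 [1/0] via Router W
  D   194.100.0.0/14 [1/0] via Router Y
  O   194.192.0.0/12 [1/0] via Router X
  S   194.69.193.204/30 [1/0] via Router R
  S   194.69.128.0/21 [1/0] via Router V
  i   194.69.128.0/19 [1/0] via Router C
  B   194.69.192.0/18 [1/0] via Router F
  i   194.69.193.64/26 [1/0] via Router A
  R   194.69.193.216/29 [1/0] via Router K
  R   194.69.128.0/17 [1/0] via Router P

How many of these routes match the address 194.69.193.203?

3

Prefixes containing 194.69.193.203:
  194.0.0.0/7 (194.0.0.0 - 195.255.255.255)
  194.69.128.0/17 (194.69.128.0 - 194.69.255.255)
  194.69.192.0/18 (194.69.192.0 - 194.69.255.255)
Total matching entries: 3.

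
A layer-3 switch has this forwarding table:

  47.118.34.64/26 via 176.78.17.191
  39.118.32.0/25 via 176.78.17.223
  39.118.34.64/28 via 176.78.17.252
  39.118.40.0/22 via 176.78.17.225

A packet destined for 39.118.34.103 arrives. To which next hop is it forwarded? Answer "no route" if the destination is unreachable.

No entry's prefix contains 39.118.34.103; there is no default route.

no route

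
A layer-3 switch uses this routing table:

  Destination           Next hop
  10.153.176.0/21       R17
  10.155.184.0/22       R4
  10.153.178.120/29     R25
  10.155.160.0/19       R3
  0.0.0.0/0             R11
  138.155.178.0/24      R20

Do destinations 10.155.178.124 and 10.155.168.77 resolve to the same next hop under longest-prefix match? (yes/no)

yes

10.155.178.124: longest match 10.155.160.0/19 -> R3
10.155.168.77: longest match 10.155.160.0/19 -> R3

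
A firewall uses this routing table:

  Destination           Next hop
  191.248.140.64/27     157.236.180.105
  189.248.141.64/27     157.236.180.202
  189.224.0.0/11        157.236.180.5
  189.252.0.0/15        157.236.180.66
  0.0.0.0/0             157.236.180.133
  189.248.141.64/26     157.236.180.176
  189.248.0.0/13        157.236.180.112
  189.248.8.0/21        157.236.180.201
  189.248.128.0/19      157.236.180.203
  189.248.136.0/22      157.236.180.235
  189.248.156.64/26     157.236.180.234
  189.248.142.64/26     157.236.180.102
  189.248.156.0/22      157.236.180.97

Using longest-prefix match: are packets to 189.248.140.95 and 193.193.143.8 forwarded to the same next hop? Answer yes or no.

no

189.248.140.95: longest match 189.248.128.0/19 -> 157.236.180.203
193.193.143.8: longest match 0.0.0.0/0 -> 157.236.180.133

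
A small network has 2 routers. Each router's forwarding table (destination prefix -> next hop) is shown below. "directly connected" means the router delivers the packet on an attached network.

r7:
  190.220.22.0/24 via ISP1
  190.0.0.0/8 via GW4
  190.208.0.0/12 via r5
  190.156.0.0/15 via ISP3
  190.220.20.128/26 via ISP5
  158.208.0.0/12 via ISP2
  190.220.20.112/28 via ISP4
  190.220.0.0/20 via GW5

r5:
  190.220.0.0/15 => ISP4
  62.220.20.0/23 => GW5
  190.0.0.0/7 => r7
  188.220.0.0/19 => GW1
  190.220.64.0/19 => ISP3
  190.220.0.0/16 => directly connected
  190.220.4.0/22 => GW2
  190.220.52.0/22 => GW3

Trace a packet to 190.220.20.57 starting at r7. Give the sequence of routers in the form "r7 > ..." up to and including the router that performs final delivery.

r7 > r5

At r7: longest match for 190.220.20.57 is 190.208.0.0/12 -> r5
At r5: longest match for 190.220.20.57 is 190.220.0.0/16 -> directly connected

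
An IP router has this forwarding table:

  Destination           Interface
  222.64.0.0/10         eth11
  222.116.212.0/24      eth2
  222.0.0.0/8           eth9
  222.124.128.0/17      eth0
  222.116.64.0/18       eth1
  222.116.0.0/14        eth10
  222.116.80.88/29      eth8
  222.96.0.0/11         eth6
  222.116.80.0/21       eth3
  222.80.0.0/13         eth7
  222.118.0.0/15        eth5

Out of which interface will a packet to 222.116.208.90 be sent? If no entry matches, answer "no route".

Routes whose prefix contains 222.116.208.90:
  222.0.0.0/8 (222.0.0.0 - 222.255.255.255) -> eth9
  222.64.0.0/10 (222.64.0.0 - 222.127.255.255) -> eth11
  222.96.0.0/11 (222.96.0.0 - 222.127.255.255) -> eth6
  222.116.0.0/14 (222.116.0.0 - 222.119.255.255) -> eth10
More-specific entries that do NOT match:
  222.116.80.88/29 (222.116.80.88 - 222.116.80.95) does not contain 222.116.208.90
  222.116.212.0/24 (222.116.212.0 - 222.116.212.255) does not contain 222.116.208.90
  222.116.80.0/21 (222.116.80.0 - 222.116.87.255) does not contain 222.116.208.90
  222.116.64.0/18 (222.116.64.0 - 222.116.127.255) does not contain 222.116.208.90
  222.124.128.0/17 (222.124.128.0 - 222.124.255.255) does not contain 222.116.208.90
  222.118.0.0/15 (222.118.0.0 - 222.119.255.255) does not contain 222.116.208.90
Longest matching prefix is /14 -> interface eth10.

eth10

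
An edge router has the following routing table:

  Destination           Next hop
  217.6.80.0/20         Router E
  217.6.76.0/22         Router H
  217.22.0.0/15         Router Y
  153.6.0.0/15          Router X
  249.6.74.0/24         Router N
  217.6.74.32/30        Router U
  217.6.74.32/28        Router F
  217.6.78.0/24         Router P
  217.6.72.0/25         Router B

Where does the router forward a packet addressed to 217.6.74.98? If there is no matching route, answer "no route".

no route

No entry's prefix contains 217.6.74.98; there is no default route.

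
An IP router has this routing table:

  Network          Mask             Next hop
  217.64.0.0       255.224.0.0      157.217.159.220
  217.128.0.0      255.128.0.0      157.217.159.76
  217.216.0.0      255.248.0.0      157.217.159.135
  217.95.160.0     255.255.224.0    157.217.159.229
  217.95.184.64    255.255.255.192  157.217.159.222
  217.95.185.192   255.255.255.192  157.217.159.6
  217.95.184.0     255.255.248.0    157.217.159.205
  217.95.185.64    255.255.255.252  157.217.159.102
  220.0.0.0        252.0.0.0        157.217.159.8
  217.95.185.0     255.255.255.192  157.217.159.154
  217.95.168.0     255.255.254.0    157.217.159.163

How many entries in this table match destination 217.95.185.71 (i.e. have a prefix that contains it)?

3

Prefixes containing 217.95.185.71:
  217.64.0.0/11 (217.64.0.0 - 217.95.255.255)
  217.95.160.0/19 (217.95.160.0 - 217.95.191.255)
  217.95.184.0/21 (217.95.184.0 - 217.95.191.255)
Total matching entries: 3.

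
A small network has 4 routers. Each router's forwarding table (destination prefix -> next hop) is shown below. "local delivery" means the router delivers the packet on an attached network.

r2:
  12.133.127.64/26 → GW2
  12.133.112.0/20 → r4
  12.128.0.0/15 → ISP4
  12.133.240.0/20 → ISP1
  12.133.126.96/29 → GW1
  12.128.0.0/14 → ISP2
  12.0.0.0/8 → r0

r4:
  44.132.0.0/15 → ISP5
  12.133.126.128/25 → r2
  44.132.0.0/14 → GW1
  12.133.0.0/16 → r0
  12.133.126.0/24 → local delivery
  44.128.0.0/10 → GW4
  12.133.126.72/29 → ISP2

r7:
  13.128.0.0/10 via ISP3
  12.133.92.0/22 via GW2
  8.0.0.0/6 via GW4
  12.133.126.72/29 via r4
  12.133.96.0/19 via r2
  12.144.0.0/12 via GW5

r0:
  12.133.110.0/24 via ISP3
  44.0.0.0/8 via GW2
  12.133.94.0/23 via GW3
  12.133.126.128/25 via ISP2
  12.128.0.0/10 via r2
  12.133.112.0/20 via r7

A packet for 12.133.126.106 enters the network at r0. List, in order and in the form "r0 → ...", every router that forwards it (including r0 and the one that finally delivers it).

At r0: longest match for 12.133.126.106 is 12.133.112.0/20 -> r7
At r7: longest match for 12.133.126.106 is 12.133.96.0/19 -> r2
At r2: longest match for 12.133.126.106 is 12.133.112.0/20 -> r4
At r4: longest match for 12.133.126.106 is 12.133.126.0/24 -> local delivery

r0 → r7 → r2 → r4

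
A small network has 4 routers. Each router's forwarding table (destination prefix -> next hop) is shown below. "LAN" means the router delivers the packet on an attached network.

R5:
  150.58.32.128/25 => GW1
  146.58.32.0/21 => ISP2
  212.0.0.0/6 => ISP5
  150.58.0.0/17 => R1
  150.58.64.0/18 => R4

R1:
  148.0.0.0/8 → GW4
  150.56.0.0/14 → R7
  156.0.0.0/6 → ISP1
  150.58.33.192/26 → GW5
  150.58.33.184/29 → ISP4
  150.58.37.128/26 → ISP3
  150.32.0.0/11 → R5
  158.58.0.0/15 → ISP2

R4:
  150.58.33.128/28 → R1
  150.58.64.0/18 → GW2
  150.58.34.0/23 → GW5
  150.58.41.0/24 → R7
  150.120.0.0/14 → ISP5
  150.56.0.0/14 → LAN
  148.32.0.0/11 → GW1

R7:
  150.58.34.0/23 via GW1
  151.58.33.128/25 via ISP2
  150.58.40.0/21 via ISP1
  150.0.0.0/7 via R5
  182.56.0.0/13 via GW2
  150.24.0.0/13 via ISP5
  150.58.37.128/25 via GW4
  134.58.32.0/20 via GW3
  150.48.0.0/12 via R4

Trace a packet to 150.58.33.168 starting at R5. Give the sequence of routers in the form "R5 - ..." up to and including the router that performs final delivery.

At R5: longest match for 150.58.33.168 is 150.58.0.0/17 -> R1
At R1: longest match for 150.58.33.168 is 150.56.0.0/14 -> R7
At R7: longest match for 150.58.33.168 is 150.48.0.0/12 -> R4
At R4: longest match for 150.58.33.168 is 150.56.0.0/14 -> LAN

R5 - R1 - R7 - R4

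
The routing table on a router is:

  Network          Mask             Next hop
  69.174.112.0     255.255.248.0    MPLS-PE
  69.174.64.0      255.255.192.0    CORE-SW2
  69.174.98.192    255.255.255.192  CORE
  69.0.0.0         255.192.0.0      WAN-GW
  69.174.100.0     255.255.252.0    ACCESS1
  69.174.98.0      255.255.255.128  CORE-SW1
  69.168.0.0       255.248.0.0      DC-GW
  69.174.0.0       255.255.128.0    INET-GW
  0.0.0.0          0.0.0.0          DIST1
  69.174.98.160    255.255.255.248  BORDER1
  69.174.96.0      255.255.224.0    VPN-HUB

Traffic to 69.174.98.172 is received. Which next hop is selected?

Routes whose prefix contains 69.174.98.172:
  0.0.0.0/0 (default, matches everything) -> DIST1
  69.168.0.0/13 (69.168.0.0 - 69.175.255.255) -> DC-GW
  69.174.0.0/17 (69.174.0.0 - 69.174.127.255) -> INET-GW
  69.174.64.0/18 (69.174.64.0 - 69.174.127.255) -> CORE-SW2
  69.174.96.0/19 (69.174.96.0 - 69.174.127.255) -> VPN-HUB
More-specific entries that do NOT match:
  69.174.98.160/29 (69.174.98.160 - 69.174.98.167) does not contain 69.174.98.172
  69.174.98.192/26 (69.174.98.192 - 69.174.98.255) does not contain 69.174.98.172
  69.174.98.0/25 (69.174.98.0 - 69.174.98.127) does not contain 69.174.98.172
  69.174.100.0/22 (69.174.100.0 - 69.174.103.255) does not contain 69.174.98.172
  69.174.112.0/21 (69.174.112.0 - 69.174.119.255) does not contain 69.174.98.172
Longest matching prefix is /19 -> next hop VPN-HUB.

VPN-HUB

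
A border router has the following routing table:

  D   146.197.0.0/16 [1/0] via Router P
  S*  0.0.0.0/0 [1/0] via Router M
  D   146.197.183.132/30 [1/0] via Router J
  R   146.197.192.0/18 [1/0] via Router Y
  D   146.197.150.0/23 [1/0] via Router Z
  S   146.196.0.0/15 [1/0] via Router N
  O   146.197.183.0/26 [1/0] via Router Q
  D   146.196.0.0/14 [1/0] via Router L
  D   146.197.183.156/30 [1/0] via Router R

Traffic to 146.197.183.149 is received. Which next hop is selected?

Routes whose prefix contains 146.197.183.149:
  0.0.0.0/0 (default, matches everything) -> Router M
  146.196.0.0/14 (146.196.0.0 - 146.199.255.255) -> Router L
  146.196.0.0/15 (146.196.0.0 - 146.197.255.255) -> Router N
  146.197.0.0/16 (146.197.0.0 - 146.197.255.255) -> Router P
More-specific entries that do NOT match:
  146.197.183.132/30 (146.197.183.132 - 146.197.183.135) does not contain 146.197.183.149
  146.197.183.156/30 (146.197.183.156 - 146.197.183.159) does not contain 146.197.183.149
  146.197.183.0/26 (146.197.183.0 - 146.197.183.63) does not contain 146.197.183.149
  146.197.150.0/23 (146.197.150.0 - 146.197.151.255) does not contain 146.197.183.149
  146.197.192.0/18 (146.197.192.0 - 146.197.255.255) does not contain 146.197.183.149
Longest matching prefix is /16 -> next hop Router P.

Router P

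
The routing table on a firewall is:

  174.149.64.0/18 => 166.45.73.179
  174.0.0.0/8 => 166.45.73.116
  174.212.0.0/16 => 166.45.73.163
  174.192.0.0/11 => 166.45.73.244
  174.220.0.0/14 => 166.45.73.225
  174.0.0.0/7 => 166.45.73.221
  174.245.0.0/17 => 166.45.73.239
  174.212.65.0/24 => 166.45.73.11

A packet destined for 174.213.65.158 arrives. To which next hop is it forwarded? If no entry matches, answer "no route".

Routes whose prefix contains 174.213.65.158:
  174.0.0.0/7 (174.0.0.0 - 175.255.255.255) -> 166.45.73.221
  174.0.0.0/8 (174.0.0.0 - 174.255.255.255) -> 166.45.73.116
  174.192.0.0/11 (174.192.0.0 - 174.223.255.255) -> 166.45.73.244
More-specific entries that do NOT match:
  174.212.65.0/24 (174.212.65.0 - 174.212.65.255) does not contain 174.213.65.158
  174.149.64.0/18 (174.149.64.0 - 174.149.127.255) does not contain 174.213.65.158
  174.245.0.0/17 (174.245.0.0 - 174.245.127.255) does not contain 174.213.65.158
  174.212.0.0/16 (174.212.0.0 - 174.212.255.255) does not contain 174.213.65.158
  174.220.0.0/14 (174.220.0.0 - 174.223.255.255) does not contain 174.213.65.158
Longest matching prefix is /11 -> next hop 166.45.73.244.

166.45.73.244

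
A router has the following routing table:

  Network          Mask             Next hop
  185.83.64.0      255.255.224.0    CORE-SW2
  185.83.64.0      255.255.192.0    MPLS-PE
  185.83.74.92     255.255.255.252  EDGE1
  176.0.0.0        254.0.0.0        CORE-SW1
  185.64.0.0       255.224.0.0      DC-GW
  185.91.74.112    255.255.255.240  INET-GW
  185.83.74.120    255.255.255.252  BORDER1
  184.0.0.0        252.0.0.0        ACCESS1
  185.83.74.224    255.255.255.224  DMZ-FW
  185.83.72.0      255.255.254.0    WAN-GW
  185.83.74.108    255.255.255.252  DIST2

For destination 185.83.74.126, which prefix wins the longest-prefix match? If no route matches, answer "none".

Entries matching 185.83.74.126:
  184.0.0.0/6 (184.0.0.0 - 187.255.255.255)
  185.64.0.0/11 (185.64.0.0 - 185.95.255.255)
  185.83.64.0/18 (185.83.64.0 - 185.83.127.255)
  185.83.64.0/19 (185.83.64.0 - 185.83.95.255)
Most specific is 185.83.64.0/19.

185.83.64.0/19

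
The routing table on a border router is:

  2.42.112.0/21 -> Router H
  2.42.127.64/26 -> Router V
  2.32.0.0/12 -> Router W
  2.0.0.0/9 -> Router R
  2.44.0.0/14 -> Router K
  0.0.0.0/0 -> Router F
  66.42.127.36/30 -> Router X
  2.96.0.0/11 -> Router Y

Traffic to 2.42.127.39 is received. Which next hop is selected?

Router W

Routes whose prefix contains 2.42.127.39:
  0.0.0.0/0 (default, matches everything) -> Router F
  2.0.0.0/9 (2.0.0.0 - 2.127.255.255) -> Router R
  2.32.0.0/12 (2.32.0.0 - 2.47.255.255) -> Router W
More-specific entries that do NOT match:
  66.42.127.36/30 (66.42.127.36 - 66.42.127.39) does not contain 2.42.127.39
  2.42.127.64/26 (2.42.127.64 - 2.42.127.127) does not contain 2.42.127.39
  2.42.112.0/21 (2.42.112.0 - 2.42.119.255) does not contain 2.42.127.39
  2.44.0.0/14 (2.44.0.0 - 2.47.255.255) does not contain 2.42.127.39
Longest matching prefix is /12 -> next hop Router W.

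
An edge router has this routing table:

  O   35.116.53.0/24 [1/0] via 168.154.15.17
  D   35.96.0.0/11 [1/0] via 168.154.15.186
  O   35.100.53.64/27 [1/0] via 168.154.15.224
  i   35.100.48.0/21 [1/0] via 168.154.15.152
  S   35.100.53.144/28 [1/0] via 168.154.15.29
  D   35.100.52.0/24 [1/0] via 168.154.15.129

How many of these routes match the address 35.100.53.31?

2

Prefixes containing 35.100.53.31:
  35.96.0.0/11 (35.96.0.0 - 35.127.255.255)
  35.100.48.0/21 (35.100.48.0 - 35.100.55.255)
Total matching entries: 2.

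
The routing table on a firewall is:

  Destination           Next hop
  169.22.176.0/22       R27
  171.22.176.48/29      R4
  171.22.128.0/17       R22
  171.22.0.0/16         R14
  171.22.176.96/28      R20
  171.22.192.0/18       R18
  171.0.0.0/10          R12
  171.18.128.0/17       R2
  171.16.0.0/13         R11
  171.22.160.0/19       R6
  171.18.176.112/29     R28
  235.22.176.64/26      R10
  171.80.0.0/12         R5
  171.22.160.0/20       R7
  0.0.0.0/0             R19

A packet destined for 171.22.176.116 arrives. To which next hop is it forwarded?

Routes whose prefix contains 171.22.176.116:
  0.0.0.0/0 (default, matches everything) -> R19
  171.0.0.0/10 (171.0.0.0 - 171.63.255.255) -> R12
  171.16.0.0/13 (171.16.0.0 - 171.23.255.255) -> R11
  171.22.0.0/16 (171.22.0.0 - 171.22.255.255) -> R14
  171.22.128.0/17 (171.22.128.0 - 171.22.255.255) -> R22
  171.22.160.0/19 (171.22.160.0 - 171.22.191.255) -> R6
More-specific entries that do NOT match:
  171.22.176.48/29 (171.22.176.48 - 171.22.176.55) does not contain 171.22.176.116
  171.18.176.112/29 (171.18.176.112 - 171.18.176.119) does not contain 171.22.176.116
  171.22.176.96/28 (171.22.176.96 - 171.22.176.111) does not contain 171.22.176.116
  235.22.176.64/26 (235.22.176.64 - 235.22.176.127) does not contain 171.22.176.116
  169.22.176.0/22 (169.22.176.0 - 169.22.179.255) does not contain 171.22.176.116
  171.22.160.0/20 (171.22.160.0 - 171.22.175.255) does not contain 171.22.176.116
Longest matching prefix is /19 -> next hop R6.

R6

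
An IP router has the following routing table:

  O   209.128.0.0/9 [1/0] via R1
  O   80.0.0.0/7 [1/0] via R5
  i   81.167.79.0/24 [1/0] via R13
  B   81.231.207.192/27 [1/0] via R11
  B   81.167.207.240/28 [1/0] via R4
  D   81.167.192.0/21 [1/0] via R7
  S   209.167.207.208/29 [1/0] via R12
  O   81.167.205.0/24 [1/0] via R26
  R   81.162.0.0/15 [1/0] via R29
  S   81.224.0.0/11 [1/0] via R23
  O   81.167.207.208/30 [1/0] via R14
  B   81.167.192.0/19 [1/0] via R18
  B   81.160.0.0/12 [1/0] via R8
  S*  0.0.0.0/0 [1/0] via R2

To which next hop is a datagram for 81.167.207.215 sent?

R18

Routes whose prefix contains 81.167.207.215:
  0.0.0.0/0 (default, matches everything) -> R2
  80.0.0.0/7 (80.0.0.0 - 81.255.255.255) -> R5
  81.160.0.0/12 (81.160.0.0 - 81.175.255.255) -> R8
  81.167.192.0/19 (81.167.192.0 - 81.167.223.255) -> R18
More-specific entries that do NOT match:
  81.167.207.208/30 (81.167.207.208 - 81.167.207.211) does not contain 81.167.207.215
  209.167.207.208/29 (209.167.207.208 - 209.167.207.215) does not contain 81.167.207.215
  81.167.207.240/28 (81.167.207.240 - 81.167.207.255) does not contain 81.167.207.215
  81.231.207.192/27 (81.231.207.192 - 81.231.207.223) does not contain 81.167.207.215
  81.167.79.0/24 (81.167.79.0 - 81.167.79.255) does not contain 81.167.207.215
  81.167.205.0/24 (81.167.205.0 - 81.167.205.255) does not contain 81.167.207.215
  81.167.192.0/21 (81.167.192.0 - 81.167.199.255) does not contain 81.167.207.215
Longest matching prefix is /19 -> next hop R18.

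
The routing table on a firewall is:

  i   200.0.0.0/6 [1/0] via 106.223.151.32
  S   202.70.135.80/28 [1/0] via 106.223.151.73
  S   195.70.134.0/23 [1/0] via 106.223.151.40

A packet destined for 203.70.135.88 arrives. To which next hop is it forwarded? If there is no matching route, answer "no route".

106.223.151.32

Routes whose prefix contains 203.70.135.88:
  200.0.0.0/6 (200.0.0.0 - 203.255.255.255) -> 106.223.151.32
More-specific entries that do NOT match:
  202.70.135.80/28 (202.70.135.80 - 202.70.135.95) does not contain 203.70.135.88
  195.70.134.0/23 (195.70.134.0 - 195.70.135.255) does not contain 203.70.135.88
Longest matching prefix is /6 -> next hop 106.223.151.32.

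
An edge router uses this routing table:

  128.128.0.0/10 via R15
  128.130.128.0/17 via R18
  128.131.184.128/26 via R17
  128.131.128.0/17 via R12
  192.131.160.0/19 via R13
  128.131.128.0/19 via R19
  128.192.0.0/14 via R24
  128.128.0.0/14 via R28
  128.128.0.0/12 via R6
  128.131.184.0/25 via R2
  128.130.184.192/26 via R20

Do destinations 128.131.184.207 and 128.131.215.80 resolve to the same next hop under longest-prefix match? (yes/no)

yes

128.131.184.207: longest match 128.131.128.0/17 -> R12
128.131.215.80: longest match 128.131.128.0/17 -> R12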